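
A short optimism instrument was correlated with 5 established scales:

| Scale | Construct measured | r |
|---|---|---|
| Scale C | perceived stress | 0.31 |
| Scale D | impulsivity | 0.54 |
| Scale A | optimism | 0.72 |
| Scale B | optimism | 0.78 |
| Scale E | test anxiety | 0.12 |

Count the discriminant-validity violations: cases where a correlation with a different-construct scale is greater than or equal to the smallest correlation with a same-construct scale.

0

Convergent (same construct = optimism): Scale A, Scale B.
Smallest convergent = 0.72. Discriminant values: 0.31, 0.54, 0.12; count ≥ 0.72 → 0.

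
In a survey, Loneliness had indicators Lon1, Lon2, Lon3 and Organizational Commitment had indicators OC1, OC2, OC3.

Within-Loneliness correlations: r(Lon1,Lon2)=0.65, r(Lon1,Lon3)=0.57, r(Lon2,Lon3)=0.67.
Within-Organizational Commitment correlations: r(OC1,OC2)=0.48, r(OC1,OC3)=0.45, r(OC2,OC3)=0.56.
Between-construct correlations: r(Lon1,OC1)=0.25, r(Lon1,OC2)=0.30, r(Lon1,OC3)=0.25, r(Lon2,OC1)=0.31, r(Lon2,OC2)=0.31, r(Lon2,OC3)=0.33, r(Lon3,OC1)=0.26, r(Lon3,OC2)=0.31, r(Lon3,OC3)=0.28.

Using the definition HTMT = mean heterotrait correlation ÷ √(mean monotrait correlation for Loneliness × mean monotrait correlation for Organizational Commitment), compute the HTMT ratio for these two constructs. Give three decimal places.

Mean heterotrait r = 2.60/9 = 0.2889.
Mean within-Lon = 1.89/3 = 0.6300; mean within-OC = 1.49/3 = 0.4967.
Geometric mean = √(0.6300 × 0.4967) = 0.5594.
HTMT = 0.2889 / 0.5594 = 0.516.

0.516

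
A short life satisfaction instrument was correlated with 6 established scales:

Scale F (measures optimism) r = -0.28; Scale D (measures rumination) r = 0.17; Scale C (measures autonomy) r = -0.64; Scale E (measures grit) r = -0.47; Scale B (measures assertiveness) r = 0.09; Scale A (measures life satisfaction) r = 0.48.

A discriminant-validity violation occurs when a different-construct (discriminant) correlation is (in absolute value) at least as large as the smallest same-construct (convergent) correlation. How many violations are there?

Convergent (same construct = life satisfaction): Scale A.
Smallest convergent = 0.48. Discriminant |r|: 0.28, 0.17, 0.64, 0.47, 0.09; count ≥ 0.48 → 1.

1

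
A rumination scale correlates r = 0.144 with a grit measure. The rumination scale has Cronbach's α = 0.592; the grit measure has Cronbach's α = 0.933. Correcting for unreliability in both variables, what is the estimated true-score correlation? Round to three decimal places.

0.194

r_true = r_obs / √(r_xx · r_yy) = 0.144 / √(0.592 × 0.933) = 0.144 / √0.552336 = 0.144 / 0.7432 ≈ 0.194.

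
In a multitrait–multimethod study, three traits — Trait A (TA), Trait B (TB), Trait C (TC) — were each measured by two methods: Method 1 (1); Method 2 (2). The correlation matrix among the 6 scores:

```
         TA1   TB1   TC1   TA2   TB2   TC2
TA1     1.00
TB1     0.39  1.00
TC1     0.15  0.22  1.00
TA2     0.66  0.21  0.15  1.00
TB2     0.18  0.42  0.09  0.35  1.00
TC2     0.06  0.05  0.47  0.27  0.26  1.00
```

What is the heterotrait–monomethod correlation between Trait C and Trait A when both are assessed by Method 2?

0.27

Different traits, same method: r(TC2, TA2) = 0.27.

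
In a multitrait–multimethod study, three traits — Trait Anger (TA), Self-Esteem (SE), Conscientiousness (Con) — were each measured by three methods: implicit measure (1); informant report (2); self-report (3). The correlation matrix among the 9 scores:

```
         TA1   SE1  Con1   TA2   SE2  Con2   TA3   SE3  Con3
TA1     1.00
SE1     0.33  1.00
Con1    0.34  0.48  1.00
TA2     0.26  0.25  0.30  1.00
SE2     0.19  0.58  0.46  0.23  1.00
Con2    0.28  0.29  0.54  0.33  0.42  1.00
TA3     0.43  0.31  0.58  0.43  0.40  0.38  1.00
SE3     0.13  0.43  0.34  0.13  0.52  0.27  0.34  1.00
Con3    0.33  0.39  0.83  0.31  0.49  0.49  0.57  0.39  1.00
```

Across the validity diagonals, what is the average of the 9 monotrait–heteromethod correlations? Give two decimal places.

Convergent values: 0.26, 0.43, 0.43, 0.58, 0.43, 0.52, 0.54, 0.83, 0.49; mean = 4.51/9 = 0.50.

0.50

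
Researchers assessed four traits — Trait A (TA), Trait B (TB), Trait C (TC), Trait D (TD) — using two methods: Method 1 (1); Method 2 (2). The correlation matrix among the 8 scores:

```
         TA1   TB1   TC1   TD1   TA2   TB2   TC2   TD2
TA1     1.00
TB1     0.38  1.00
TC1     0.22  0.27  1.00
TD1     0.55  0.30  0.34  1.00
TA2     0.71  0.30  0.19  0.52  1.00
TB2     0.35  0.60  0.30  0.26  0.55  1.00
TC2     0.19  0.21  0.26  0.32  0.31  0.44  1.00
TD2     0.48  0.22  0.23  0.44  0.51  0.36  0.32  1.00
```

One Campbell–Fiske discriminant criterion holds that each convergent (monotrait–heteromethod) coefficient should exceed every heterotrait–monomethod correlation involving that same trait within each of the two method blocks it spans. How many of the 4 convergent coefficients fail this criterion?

Each convergent coefficient versus the relevant comparison correlations:
TA (methods 1·2): 0.71 vs {0.38, 0.55, 0.22, 0.31, 0.55, 0.51} → pass.
TB (methods 1·2): 0.60 vs {0.38, 0.55, 0.27, 0.44, 0.30, 0.36} → pass.
TC (methods 1·2): 0.26 vs {0.22, 0.31, 0.27, 0.44, 0.34, 0.32} → fail.
TD (methods 1·2): 0.44 vs {0.55, 0.51, 0.30, 0.36, 0.34, 0.32} → fail.
2 of 4 fail.

2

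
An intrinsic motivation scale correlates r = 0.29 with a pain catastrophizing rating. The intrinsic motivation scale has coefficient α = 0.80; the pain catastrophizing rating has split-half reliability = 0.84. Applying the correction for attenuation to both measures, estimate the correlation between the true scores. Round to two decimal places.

r_true = r_obs / √(r_xx · r_yy) = 0.29 / √(0.80 × 0.84) = 0.29 / √0.6720 = 0.29 / 0.8198 ≈ 0.35.

0.35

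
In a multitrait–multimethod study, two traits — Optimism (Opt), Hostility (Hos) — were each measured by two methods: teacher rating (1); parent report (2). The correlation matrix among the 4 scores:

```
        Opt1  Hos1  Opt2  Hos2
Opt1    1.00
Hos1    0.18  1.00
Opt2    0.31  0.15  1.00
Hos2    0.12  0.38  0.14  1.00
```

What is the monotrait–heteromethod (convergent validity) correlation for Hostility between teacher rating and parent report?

Same trait (Hos), different methods: r(Hos1, Hos2) = 0.38.

0.38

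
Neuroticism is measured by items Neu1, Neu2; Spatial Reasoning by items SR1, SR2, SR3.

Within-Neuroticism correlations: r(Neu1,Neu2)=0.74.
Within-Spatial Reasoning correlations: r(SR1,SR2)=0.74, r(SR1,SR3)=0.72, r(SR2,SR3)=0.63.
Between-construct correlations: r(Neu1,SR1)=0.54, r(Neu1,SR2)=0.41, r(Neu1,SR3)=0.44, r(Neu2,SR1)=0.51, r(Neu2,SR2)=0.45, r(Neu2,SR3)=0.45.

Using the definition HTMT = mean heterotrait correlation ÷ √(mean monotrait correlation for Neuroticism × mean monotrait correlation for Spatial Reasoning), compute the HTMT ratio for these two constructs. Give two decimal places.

0.65

Mean heterotrait r = 2.80/6 = 0.4667.
Mean within-Neu = 0.74/1 = 0.7400; mean within-SR = 2.09/3 = 0.6967.
Geometric mean = √(0.7400 × 0.6967) = 0.7180.
HTMT = 0.4667 / 0.7180 = 0.65.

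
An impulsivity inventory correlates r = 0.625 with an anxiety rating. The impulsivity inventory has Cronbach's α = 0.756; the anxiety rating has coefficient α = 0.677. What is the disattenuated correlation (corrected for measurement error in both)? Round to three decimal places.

r_true = r_obs / √(r_xx · r_yy) = 0.625 / √(0.756 × 0.677) = 0.625 / √0.511812 = 0.625 / 0.7154 ≈ 0.874.

0.874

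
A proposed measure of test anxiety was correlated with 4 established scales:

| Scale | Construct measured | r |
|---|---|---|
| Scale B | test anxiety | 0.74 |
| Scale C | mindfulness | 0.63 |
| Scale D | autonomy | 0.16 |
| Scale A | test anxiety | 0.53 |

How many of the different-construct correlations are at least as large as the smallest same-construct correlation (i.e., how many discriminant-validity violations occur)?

1

Convergent (same construct = test anxiety): Scale B, Scale A.
Smallest convergent = 0.53. Discriminant values: 0.63, 0.16; count ≥ 0.53 → 1.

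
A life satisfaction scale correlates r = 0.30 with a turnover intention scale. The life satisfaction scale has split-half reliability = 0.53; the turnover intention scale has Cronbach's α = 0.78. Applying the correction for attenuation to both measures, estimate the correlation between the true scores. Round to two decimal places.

0.47

r_true = r_obs / √(r_xx · r_yy) = 0.30 / √(0.53 × 0.78) = 0.30 / √0.4134 = 0.30 / 0.6430 ≈ 0.47.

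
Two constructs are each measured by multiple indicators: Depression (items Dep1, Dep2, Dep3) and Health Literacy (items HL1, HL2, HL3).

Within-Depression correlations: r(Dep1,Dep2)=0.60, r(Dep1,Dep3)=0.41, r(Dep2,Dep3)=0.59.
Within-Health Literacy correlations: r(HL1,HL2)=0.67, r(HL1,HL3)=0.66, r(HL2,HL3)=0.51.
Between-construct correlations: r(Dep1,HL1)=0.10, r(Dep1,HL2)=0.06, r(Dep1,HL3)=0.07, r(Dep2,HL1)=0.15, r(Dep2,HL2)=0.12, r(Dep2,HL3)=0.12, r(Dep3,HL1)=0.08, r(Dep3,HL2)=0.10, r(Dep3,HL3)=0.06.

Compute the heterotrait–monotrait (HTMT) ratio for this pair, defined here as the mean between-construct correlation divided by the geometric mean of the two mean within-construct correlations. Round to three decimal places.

0.167

Between-construct mean = 0.86/9 = 0.0956.
Mean within-Dep = 1.60/3 = 0.5333; mean within-HL = 1.84/3 = 0.6133.
Geometric mean = √(0.5333 × 0.6133) = 0.5719.
HTMT = 0.0956 / 0.5719 = 0.167.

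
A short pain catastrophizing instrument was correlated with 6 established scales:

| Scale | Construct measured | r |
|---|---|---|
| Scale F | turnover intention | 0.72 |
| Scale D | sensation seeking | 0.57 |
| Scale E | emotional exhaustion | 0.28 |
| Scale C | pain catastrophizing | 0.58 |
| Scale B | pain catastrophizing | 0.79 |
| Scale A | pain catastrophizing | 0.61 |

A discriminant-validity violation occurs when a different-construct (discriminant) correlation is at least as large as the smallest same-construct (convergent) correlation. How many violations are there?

1

Convergent (same construct = pain catastrophizing): Scale C, Scale B, Scale A.
Smallest convergent = 0.58. Discriminant values: 0.72, 0.57, 0.28; count ≥ 0.58 → 1.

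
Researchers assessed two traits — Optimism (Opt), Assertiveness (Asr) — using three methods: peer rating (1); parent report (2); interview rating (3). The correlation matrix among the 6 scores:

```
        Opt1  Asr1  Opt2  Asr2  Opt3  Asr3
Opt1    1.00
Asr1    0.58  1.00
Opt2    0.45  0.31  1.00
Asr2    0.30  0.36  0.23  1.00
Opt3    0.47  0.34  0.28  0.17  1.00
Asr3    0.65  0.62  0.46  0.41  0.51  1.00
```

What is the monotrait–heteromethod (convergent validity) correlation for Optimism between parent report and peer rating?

Same trait (Opt), different methods: r(Opt2, Opt1) = 0.45.

0.45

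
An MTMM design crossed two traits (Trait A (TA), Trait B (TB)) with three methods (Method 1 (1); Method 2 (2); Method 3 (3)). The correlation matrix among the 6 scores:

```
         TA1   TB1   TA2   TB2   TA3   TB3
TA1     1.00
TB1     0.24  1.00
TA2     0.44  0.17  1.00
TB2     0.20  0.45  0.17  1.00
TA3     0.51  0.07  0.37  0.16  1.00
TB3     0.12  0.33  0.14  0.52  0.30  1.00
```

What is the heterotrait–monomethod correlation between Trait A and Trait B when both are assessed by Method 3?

Different traits, same method: r(TA3, TB3) = 0.30.

0.30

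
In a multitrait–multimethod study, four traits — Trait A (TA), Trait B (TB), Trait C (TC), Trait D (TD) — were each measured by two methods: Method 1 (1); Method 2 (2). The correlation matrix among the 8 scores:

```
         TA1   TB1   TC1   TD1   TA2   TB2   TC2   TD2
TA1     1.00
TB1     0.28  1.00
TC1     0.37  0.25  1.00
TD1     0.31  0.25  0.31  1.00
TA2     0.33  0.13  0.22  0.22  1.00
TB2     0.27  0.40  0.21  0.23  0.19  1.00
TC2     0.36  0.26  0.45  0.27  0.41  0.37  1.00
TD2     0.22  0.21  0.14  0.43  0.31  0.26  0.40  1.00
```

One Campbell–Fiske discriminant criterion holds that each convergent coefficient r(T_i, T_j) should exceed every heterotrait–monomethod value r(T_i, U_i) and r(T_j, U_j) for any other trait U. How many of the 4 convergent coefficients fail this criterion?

1

Convergent coefficients and their comparison sets:
TA (methods 1·2): 0.33 vs {0.28, 0.19, 0.37, 0.41, 0.31, 0.31} → fail.
TB (methods 1·2): 0.40 vs {0.28, 0.19, 0.25, 0.37, 0.25, 0.26} → pass.
TC (methods 1·2): 0.45 vs {0.37, 0.41, 0.25, 0.37, 0.31, 0.40} → pass.
TD (methods 1·2): 0.43 vs {0.31, 0.31, 0.25, 0.26, 0.31, 0.40} → pass.
1 of 4 fail.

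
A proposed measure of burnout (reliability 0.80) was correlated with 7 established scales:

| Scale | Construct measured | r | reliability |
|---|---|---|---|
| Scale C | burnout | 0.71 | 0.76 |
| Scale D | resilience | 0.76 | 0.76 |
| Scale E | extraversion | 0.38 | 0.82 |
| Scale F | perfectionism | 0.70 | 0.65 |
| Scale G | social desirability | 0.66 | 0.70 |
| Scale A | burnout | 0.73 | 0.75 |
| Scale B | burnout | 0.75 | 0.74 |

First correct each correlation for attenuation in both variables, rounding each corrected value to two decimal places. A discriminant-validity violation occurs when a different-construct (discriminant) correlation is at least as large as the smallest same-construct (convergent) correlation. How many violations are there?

2

Disattenuated r (r / √(r_scale · r_new)):
  Scale C (conv): 0.71 / √(0.76·0.80) = 0.91
  Scale D (disc): 0.76 / √(0.76·0.80) = 0.97
  Scale E (disc): 0.38 / √(0.82·0.80) = 0.47
  Scale F (disc): 0.70 / √(0.65·0.80) = 0.97
  Scale G (disc): 0.66 / √(0.70·0.80) = 0.88
  Scale A (conv): 0.73 / √(0.75·0.80) = 0.94
  Scale B (conv): 0.75 / √(0.74·0.80) = 0.97
Smallest convergent = 0.91. Discriminant values: 0.97, 0.47, 0.97, 0.88; count ≥ 0.91 → 2.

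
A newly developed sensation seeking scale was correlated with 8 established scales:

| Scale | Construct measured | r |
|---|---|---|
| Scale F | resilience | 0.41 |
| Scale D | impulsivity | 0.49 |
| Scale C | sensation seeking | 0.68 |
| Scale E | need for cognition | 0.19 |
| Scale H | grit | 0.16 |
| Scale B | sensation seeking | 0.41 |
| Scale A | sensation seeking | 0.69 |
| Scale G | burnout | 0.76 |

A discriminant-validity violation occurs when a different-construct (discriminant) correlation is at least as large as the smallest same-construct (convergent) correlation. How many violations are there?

Convergent (same construct = sensation seeking): Scale C, Scale B, Scale A.
Smallest convergent = 0.41. Discriminant values: 0.41, 0.49, 0.19, 0.16, 0.76; count ≥ 0.41 → 3.

3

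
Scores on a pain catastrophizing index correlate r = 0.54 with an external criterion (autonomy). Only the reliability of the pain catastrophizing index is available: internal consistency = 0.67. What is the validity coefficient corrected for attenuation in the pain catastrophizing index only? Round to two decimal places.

Single correction: r_c = r_obs / √r_xx = 0.54 / √0.67 = 0.54 / 0.8185 ≈ 0.66.

0.66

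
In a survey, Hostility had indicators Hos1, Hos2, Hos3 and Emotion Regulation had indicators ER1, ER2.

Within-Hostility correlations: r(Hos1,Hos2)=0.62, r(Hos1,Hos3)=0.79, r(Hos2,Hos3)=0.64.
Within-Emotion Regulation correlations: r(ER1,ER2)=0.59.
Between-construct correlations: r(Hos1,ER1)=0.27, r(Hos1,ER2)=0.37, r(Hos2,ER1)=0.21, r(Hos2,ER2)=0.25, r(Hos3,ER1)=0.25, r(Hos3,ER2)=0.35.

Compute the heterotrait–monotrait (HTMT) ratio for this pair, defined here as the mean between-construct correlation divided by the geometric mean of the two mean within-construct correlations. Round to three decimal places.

Mean heterotrait r = 1.70/6 = 0.2833.
Mean within-Hos = 2.05/3 = 0.6833; mean within-ER = 0.59/1 = 0.5900.
Geometric mean = √(0.6833 × 0.5900) = 0.6349.
HTMT = 0.2833 / 0.6349 = 0.446.

0.446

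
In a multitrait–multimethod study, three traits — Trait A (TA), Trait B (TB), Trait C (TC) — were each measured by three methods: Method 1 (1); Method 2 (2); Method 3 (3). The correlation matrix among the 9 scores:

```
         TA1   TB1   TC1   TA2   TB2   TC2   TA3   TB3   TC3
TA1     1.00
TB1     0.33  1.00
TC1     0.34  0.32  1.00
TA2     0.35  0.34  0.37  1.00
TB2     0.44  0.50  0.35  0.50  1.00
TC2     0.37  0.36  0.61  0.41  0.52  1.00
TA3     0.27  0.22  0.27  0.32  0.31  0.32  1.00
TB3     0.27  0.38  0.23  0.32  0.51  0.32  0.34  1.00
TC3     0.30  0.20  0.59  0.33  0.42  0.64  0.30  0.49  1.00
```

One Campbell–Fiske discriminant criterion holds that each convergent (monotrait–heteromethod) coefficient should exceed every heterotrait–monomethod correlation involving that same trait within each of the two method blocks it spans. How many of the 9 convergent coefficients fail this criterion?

6

Convergent coefficients and their comparison sets:
TA (methods 1·2): 0.35 vs {0.33, 0.50, 0.34, 0.41} → fail.
TA (methods 1·3): 0.27 vs {0.33, 0.34, 0.34, 0.30} → fail.
TA (methods 2·3): 0.32 vs {0.50, 0.34, 0.41, 0.30} → fail.
TB (methods 1·2): 0.50 vs {0.33, 0.50, 0.32, 0.52} → fail.
TB (methods 1·3): 0.38 vs {0.33, 0.34, 0.32, 0.49} → fail.
TB (methods 2·3): 0.51 vs {0.50, 0.34, 0.52, 0.49} → fail.
TC (methods 1·2): 0.61 vs {0.34, 0.41, 0.32, 0.52} → pass.
TC (methods 1·3): 0.59 vs {0.34, 0.30, 0.32, 0.49} → pass.
TC (methods 2·3): 0.64 vs {0.41, 0.30, 0.52, 0.49} → pass.
6 of 9 fail.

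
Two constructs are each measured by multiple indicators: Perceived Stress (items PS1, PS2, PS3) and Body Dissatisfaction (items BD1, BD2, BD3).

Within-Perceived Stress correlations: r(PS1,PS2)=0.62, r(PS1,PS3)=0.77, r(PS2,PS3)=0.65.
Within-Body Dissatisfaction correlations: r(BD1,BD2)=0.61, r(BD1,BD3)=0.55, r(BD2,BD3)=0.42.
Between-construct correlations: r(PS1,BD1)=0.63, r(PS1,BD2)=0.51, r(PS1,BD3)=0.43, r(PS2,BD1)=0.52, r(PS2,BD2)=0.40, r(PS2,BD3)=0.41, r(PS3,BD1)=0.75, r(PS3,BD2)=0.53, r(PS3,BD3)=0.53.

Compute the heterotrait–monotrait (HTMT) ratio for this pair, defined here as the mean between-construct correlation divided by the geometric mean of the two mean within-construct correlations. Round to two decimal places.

0.87

Mean between = 4.71/9 = 0.5233.
Mean within-PS = 2.04/3 = 0.6800; mean within-BD = 1.58/3 = 0.5267.
Geometric mean = √(0.6800 × 0.5267) = 0.5985.
HTMT = 0.5233 / 0.5985 = 0.87.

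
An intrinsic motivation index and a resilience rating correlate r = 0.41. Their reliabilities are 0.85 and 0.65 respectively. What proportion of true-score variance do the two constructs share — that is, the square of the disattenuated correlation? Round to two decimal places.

0.30

Disattenuated r = 0.41 / √(0.85 × 0.65) = 0.41 / 0.7433 = 0.5516.
Shared true-score variance = 0.5516² = 0.3043 ≈ 0.30.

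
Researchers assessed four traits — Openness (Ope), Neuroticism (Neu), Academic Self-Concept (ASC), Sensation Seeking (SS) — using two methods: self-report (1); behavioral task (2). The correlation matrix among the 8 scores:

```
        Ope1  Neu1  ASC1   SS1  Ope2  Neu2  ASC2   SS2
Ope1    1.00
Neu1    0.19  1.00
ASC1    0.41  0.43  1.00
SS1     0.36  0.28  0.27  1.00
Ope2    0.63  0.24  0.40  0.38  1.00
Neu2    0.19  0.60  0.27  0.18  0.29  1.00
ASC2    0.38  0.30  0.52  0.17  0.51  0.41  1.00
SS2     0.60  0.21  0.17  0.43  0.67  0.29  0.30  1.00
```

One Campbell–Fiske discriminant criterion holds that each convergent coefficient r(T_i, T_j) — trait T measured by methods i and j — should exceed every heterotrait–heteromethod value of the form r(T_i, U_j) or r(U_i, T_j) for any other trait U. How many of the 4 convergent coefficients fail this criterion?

1

Each convergent coefficient versus the relevant comparison correlations:
Ope (methods 1·2): 0.63 vs {0.19, 0.24, 0.38, 0.40, 0.60, 0.38} → pass.
Neu (methods 1·2): 0.60 vs {0.24, 0.19, 0.30, 0.27, 0.21, 0.18} → pass.
ASC (methods 1·2): 0.52 vs {0.40, 0.38, 0.27, 0.30, 0.17, 0.17} → pass.
SS (methods 1·2): 0.43 vs {0.38, 0.60, 0.18, 0.21, 0.17, 0.17} → fail.
1 of 4 fail.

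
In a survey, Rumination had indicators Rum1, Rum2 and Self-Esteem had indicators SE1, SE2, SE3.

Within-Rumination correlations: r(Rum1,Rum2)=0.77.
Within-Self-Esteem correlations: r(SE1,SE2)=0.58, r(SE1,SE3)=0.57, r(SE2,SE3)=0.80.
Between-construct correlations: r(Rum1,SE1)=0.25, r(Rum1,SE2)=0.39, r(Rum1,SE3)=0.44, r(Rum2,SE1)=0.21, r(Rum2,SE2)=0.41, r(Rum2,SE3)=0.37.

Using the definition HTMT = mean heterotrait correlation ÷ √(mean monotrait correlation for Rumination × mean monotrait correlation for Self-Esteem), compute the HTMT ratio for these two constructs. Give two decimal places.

0.49

Mean heterotrait r = 2.07/6 = 0.3450.
Mean within-Rum = 0.77/1 = 0.7700; mean within-SE = 1.95/3 = 0.6500.
Geometric mean = √(0.7700 × 0.6500) = 0.7075.
HTMT = 0.3450 / 0.7075 = 0.49.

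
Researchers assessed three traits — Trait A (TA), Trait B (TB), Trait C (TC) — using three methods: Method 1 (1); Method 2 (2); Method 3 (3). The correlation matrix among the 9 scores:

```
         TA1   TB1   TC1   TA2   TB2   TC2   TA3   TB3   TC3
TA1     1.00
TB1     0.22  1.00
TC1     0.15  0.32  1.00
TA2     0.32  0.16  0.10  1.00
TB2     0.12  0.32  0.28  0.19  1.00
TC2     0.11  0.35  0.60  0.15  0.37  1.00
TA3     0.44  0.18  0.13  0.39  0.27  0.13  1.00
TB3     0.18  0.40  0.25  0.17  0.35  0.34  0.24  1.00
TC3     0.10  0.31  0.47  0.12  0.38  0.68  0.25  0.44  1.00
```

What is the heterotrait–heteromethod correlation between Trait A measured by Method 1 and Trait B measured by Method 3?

Different traits and methods: r(TA1, TB3) = 0.18.

0.18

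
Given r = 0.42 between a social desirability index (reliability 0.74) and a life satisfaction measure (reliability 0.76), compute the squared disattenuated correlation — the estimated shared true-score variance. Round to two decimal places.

0.31

Disattenuated r = 0.42 / √(0.74 × 0.76) = 0.42 / 0.7499 = 0.5601.
Shared true-score variance = 0.5601² = 0.3137 ≈ 0.31.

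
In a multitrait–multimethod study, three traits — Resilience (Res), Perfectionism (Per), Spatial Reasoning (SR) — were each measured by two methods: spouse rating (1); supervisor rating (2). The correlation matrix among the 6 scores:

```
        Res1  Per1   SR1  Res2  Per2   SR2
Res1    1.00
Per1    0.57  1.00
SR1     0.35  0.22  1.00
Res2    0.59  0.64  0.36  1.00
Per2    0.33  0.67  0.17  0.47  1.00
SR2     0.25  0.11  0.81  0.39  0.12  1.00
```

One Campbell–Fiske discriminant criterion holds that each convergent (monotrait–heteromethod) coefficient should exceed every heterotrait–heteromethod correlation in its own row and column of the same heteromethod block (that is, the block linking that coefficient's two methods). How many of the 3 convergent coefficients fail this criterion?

1

Each convergent coefficient versus the relevant comparison correlations:
Res (methods 1·2): 0.59 vs {0.33, 0.64, 0.25, 0.36} → fail.
Per (methods 1·2): 0.67 vs {0.64, 0.33, 0.11, 0.17} → pass.
SR (methods 1·2): 0.81 vs {0.36, 0.25, 0.17, 0.11} → pass.
1 of 3 fail.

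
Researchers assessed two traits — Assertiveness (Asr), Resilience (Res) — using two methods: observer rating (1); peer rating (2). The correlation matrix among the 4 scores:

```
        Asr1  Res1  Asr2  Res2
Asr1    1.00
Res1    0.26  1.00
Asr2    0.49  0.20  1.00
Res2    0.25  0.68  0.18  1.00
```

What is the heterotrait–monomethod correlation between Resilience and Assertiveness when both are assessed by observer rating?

Different traits, same method: r(Res1, Asr1) = 0.26.

0.26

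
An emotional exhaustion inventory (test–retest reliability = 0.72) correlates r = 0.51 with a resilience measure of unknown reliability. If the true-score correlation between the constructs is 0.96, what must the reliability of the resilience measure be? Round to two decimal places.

r_true = r_obs / √(r_xx · r_yy) ⇒ 0.96 = 0.51 / √(0.72 · r_yy).
√(0.72 · r_yy) = 0.51 / 0.96 = 0.5313; 0.72 · r_yy = 0.2823; r_yy = 0.2823 / 0.72 ≈ 0.39.

0.39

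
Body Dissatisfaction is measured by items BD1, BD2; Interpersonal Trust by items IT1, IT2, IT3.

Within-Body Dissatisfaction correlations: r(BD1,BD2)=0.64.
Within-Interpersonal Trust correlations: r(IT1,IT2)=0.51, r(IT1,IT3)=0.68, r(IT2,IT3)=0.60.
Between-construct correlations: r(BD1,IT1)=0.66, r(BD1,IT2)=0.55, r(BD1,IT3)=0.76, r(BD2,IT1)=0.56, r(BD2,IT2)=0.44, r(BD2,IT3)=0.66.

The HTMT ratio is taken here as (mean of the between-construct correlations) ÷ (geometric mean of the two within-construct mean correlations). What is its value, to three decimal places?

Mean heterotrait r = 3.63/6 = 0.6050.
Mean within-BD = 0.64/1 = 0.6400; mean within-IT = 1.79/3 = 0.5967.
Geometric mean = √(0.6400 × 0.5967) = 0.6180.
HTMT = 0.6050 / 0.6180 = 0.979.

0.979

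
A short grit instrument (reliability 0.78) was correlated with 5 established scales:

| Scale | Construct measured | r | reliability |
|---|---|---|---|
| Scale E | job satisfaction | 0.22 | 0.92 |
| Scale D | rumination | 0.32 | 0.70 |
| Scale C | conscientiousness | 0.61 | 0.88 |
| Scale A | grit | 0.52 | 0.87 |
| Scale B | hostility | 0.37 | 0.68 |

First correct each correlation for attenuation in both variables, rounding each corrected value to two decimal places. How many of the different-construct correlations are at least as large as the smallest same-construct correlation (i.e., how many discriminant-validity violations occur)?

Disattenuated r (r / √(r_scale · r_new)):
  Scale E (disc): 0.22 / √(0.92·0.78) = 0.26
  Scale D (disc): 0.32 / √(0.70·0.78) = 0.43
  Scale C (disc): 0.61 / √(0.88·0.78) = 0.74
  Scale A (conv): 0.52 / √(0.87·0.78) = 0.63
  Scale B (disc): 0.37 / √(0.68·0.78) = 0.51
Smallest convergent = 0.63. Discriminant values: 0.26, 0.43, 0.74, 0.51; count ≥ 0.63 → 1.

1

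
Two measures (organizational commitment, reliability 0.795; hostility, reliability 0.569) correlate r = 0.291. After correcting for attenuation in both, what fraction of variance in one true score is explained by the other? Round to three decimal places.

0.187

Disattenuated r = 0.291 / √(0.795 × 0.569) = 0.291 / 0.6726 = 0.4326.
Shared true-score variance = 0.4326² = 0.1871 ≈ 0.187.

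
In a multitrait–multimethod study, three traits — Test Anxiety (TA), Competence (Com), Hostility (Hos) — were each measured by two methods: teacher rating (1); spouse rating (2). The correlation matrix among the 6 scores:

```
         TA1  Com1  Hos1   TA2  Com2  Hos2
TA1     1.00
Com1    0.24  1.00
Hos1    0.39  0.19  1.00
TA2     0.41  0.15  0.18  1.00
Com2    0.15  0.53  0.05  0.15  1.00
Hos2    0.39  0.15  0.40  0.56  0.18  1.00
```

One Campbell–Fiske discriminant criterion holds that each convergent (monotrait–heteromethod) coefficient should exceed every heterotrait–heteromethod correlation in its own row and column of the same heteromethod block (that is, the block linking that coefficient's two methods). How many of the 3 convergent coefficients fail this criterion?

0

Checking each validity diagonal entry against its comparison values:
TA (methods 1·2): 0.41 vs {0.15, 0.15, 0.39, 0.18} → pass.
Com (methods 1·2): 0.53 vs {0.15, 0.15, 0.15, 0.05} → pass.
Hos (methods 1·2): 0.40 vs {0.18, 0.39, 0.05, 0.15} → pass.
0 of 3 fail.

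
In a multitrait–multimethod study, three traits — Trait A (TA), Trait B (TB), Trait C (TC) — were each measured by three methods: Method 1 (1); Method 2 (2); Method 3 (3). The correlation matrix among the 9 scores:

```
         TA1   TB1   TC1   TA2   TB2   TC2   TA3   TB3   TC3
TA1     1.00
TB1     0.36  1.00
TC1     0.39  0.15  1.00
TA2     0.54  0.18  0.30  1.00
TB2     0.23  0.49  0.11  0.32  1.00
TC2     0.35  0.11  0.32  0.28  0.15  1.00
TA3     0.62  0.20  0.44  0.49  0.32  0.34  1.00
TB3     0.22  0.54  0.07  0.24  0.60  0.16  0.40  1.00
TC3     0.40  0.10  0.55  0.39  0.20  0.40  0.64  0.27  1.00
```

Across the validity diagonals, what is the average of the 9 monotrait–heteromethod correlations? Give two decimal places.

0.51

Convergent values: 0.54, 0.62, 0.49, 0.49, 0.54, 0.60, 0.32, 0.55, 0.40; mean = 4.55/9 = 0.51.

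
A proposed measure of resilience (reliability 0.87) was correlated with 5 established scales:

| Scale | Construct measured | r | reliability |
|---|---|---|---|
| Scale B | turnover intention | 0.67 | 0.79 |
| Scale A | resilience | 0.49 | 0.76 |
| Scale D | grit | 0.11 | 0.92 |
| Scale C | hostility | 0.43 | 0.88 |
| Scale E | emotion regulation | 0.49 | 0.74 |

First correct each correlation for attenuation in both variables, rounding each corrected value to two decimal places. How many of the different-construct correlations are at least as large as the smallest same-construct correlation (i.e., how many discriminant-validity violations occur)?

Disattenuated r (r / √(r_scale · r_new)):
  Scale B (disc): 0.67 / √(0.79·0.87) = 0.81
  Scale A (conv): 0.49 / √(0.76·0.87) = 0.60
  Scale D (disc): 0.11 / √(0.92·0.87) = 0.12
  Scale C (disc): 0.43 / √(0.88·0.87) = 0.49
  Scale E (disc): 0.49 / √(0.74·0.87) = 0.61
Smallest convergent = 0.60. Discriminant values: 0.81, 0.12, 0.49, 0.61; count ≥ 0.60 → 2.

2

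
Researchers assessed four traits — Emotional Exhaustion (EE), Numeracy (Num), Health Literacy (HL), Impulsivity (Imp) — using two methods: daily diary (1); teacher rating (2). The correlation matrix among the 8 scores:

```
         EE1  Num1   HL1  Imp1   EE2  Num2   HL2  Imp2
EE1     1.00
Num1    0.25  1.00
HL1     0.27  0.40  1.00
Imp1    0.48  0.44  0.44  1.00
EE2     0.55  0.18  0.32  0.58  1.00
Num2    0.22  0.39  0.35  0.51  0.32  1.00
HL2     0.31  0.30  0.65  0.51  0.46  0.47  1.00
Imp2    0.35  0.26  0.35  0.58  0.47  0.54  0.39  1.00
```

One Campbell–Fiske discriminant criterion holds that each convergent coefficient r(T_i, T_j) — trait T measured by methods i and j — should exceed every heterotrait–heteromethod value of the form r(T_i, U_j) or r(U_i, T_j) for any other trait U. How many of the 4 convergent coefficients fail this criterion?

3

Each convergent coefficient versus the relevant comparison correlations:
EE (methods 1·2): 0.55 vs {0.22, 0.18, 0.31, 0.32, 0.35, 0.58} → fail.
Num (methods 1·2): 0.39 vs {0.18, 0.22, 0.30, 0.35, 0.26, 0.51} → fail.
HL (methods 1·2): 0.65 vs {0.32, 0.31, 0.35, 0.30, 0.35, 0.51} → pass.
Imp (methods 1·2): 0.58 vs {0.58, 0.35, 0.51, 0.26, 0.51, 0.35} → fail.
3 of 4 fail.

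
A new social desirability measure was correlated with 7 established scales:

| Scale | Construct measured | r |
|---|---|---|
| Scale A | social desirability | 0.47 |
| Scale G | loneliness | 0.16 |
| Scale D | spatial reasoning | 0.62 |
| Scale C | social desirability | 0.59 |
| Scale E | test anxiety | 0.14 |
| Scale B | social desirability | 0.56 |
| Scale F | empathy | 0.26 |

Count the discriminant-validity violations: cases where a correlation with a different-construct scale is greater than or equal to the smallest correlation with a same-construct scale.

1

Convergent (same construct = social desirability): Scale A, Scale C, Scale B.
Smallest convergent = 0.47. Discriminant values: 0.16, 0.62, 0.14, 0.26; count ≥ 0.47 → 1.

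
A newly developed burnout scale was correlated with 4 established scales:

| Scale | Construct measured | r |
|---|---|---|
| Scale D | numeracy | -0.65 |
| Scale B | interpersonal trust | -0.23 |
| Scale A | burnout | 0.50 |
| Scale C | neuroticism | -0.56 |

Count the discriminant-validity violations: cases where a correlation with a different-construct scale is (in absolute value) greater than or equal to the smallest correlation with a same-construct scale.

2

Convergent (same construct = burnout): Scale A.
Smallest convergent = 0.50. Discriminant |r|: 0.65, 0.23, 0.56; count ≥ 0.50 → 2.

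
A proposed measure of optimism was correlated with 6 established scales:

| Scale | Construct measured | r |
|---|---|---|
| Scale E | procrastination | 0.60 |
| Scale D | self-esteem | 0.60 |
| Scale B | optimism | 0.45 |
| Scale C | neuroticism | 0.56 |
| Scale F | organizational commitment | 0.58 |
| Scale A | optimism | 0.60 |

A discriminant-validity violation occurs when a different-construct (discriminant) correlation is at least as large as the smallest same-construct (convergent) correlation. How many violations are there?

4

Convergent (same construct = optimism): Scale B, Scale A.
Smallest convergent = 0.45. Discriminant values: 0.60, 0.60, 0.56, 0.58; count ≥ 0.45 → 4.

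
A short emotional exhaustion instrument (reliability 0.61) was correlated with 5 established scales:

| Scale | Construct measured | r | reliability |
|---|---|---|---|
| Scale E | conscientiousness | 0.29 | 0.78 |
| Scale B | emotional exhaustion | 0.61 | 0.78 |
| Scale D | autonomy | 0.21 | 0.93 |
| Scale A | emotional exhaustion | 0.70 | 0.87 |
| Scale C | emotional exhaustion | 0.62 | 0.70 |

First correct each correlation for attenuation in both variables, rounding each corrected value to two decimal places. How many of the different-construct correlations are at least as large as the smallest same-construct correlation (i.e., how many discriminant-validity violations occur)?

0

Disattenuated r (r / √(r_scale · r_new)):
  Scale E (disc): 0.29 / √(0.78·0.61) = 0.42
  Scale B (conv): 0.61 / √(0.78·0.61) = 0.88
  Scale D (disc): 0.21 / √(0.93·0.61) = 0.28
  Scale A (conv): 0.70 / √(0.87·0.61) = 0.96
  Scale C (conv): 0.62 / √(0.70·0.61) = 0.95
Smallest convergent = 0.88. Discriminant values: 0.42, 0.28; count ≥ 0.88 → 0.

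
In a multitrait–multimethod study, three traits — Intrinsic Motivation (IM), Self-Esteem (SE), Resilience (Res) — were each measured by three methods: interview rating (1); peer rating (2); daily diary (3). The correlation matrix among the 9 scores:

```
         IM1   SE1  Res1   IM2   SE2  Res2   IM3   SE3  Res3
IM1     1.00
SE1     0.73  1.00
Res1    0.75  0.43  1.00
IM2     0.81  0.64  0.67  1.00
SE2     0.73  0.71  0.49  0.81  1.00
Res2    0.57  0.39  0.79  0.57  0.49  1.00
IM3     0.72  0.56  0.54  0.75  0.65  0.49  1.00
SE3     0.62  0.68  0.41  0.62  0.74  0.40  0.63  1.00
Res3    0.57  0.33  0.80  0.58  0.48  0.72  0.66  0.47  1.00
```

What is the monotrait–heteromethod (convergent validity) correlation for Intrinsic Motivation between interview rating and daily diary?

0.72

Same trait (IM), different methods: r(IM1, IM3) = 0.72.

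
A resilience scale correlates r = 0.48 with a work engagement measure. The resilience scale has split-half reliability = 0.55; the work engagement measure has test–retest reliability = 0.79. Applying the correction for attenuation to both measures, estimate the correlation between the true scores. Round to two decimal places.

r_true = r_obs / √(r_xx · r_yy) = 0.48 / √(0.55 × 0.79) = 0.48 / √0.4345 = 0.48 / 0.6592 ≈ 0.73.

0.73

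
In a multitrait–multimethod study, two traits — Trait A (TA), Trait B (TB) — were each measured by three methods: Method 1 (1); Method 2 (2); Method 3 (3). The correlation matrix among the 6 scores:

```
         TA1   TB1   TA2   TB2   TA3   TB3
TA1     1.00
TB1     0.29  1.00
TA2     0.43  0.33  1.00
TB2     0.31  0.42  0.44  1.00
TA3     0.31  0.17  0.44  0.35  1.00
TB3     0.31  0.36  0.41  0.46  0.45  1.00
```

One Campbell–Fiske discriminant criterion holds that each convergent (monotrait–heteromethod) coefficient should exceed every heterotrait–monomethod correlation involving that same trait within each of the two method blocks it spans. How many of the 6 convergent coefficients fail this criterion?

5

Checking each validity diagonal entry against its comparison values:
TA (methods 1·2): 0.43 vs {0.29, 0.44} → fail.
TA (methods 1·3): 0.31 vs {0.29, 0.45} → fail.
TA (methods 2·3): 0.44 vs {0.44, 0.45} → fail.
TB (methods 1·2): 0.42 vs {0.29, 0.44} → fail.
TB (methods 1·3): 0.36 vs {0.29, 0.45} → fail.
TB (methods 2·3): 0.46 vs {0.44, 0.45} → pass.
5 of 6 fail.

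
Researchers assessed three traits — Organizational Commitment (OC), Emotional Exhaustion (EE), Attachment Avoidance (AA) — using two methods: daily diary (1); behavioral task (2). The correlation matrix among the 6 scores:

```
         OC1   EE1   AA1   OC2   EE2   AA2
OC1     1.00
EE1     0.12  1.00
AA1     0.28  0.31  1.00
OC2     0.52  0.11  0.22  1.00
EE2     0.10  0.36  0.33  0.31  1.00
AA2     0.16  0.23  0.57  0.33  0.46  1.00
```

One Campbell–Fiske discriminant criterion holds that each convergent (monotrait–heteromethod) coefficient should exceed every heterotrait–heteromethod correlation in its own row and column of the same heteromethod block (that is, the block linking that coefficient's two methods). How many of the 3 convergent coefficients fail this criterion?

0

Each convergent coefficient versus the relevant comparison correlations:
OC (methods 1·2): 0.52 vs {0.10, 0.11, 0.16, 0.22} → pass.
EE (methods 1·2): 0.36 vs {0.11, 0.10, 0.23, 0.33} → pass.
AA (methods 1·2): 0.57 vs {0.22, 0.16, 0.33, 0.23} → pass.
0 of 3 fail.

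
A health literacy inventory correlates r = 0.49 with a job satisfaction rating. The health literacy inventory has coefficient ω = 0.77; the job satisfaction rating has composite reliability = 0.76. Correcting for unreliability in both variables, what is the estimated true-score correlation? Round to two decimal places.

r_true = r_obs / √(r_xx · r_yy) = 0.49 / √(0.77 × 0.76) = 0.49 / √0.5852 = 0.49 / 0.7650 ≈ 0.64.

0.64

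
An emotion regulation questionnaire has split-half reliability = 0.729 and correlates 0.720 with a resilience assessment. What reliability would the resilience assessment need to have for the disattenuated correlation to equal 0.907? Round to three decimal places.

r_true = r_obs / √(r_xx · r_yy) ⇒ 0.907 = 0.720 / √(0.729 · r_yy).
√(0.729 · r_yy) = 0.720 / 0.907 = 0.7938; 0.729 · r_yy = 0.6301; r_yy = 0.6301 / 0.729 ≈ 0.864.

0.864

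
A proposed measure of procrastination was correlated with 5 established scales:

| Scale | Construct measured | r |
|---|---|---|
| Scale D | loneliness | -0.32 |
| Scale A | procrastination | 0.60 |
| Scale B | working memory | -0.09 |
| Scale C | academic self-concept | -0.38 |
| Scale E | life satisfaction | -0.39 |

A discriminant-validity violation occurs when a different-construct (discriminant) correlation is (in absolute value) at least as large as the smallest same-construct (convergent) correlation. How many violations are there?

Convergent (same construct = procrastination): Scale A.
Smallest convergent = 0.60. Discriminant |r|: 0.32, 0.09, 0.38, 0.39; count ≥ 0.60 → 0.

0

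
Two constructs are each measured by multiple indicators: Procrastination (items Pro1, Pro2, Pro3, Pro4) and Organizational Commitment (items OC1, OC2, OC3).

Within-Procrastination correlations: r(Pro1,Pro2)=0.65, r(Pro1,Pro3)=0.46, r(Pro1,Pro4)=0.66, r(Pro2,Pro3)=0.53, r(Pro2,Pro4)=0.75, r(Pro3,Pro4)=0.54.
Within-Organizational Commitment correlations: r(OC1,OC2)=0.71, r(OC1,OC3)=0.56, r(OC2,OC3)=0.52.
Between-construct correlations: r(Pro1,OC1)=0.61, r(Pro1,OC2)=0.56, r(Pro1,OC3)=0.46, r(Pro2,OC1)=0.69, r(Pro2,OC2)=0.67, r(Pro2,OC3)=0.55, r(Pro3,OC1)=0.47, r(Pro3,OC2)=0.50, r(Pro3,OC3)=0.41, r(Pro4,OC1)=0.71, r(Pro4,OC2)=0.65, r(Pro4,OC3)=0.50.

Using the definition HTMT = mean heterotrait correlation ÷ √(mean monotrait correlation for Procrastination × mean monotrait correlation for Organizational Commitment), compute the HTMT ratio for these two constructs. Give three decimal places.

0.946

Between-construct mean = 6.78/12 = 0.5650.
Mean within-Pro = 3.59/6 = 0.5983; mean within-OC = 1.79/3 = 0.5967.
Geometric mean = √(0.5983 × 0.5967) = 0.5975.
HTMT = 0.5650 / 0.5975 = 0.946.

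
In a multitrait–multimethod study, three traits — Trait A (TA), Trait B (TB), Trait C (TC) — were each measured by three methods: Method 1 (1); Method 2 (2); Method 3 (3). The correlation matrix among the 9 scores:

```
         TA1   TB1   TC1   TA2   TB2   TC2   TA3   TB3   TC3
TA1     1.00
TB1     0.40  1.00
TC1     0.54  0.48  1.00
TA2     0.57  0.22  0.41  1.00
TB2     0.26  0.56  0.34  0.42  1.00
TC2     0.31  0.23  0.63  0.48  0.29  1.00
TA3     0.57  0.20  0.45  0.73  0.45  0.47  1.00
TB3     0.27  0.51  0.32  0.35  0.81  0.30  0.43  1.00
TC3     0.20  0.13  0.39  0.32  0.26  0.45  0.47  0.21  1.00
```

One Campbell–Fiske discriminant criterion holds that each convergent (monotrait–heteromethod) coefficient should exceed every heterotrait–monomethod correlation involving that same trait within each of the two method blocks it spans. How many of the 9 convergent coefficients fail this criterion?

Convergent coefficients and their comparison sets:
TA (methods 1·2): 0.57 vs {0.40, 0.42, 0.54, 0.48} → pass.
TA (methods 1·3): 0.57 vs {0.40, 0.43, 0.54, 0.47} → pass.
TA (methods 2·3): 0.73 vs {0.42, 0.43, 0.48, 0.47} → pass.
TB (methods 1·2): 0.56 vs {0.40, 0.42, 0.48, 0.29} → pass.
TB (methods 1·3): 0.51 vs {0.40, 0.43, 0.48, 0.21} → pass.
TB (methods 2·3): 0.81 vs {0.42, 0.43, 0.29, 0.21} → pass.
TC (methods 1·2): 0.63 vs {0.54, 0.48, 0.48, 0.29} → pass.
TC (methods 1·3): 0.39 vs {0.54, 0.47, 0.48, 0.21} → fail.
TC (methods 2·3): 0.45 vs {0.48, 0.47, 0.29, 0.21} → fail.
2 of 9 fail.

2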